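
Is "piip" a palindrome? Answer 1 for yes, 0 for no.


Input: piip
Reversed: piip
  Compare pos 0 ('p') with pos 3 ('p'): match
  Compare pos 1 ('i') with pos 2 ('i'): match
Result: palindrome

1


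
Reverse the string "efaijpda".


Input: efaijpda
Reading characters right to left:
  Position 7: 'a'
  Position 6: 'd'
  Position 5: 'p'
  Position 4: 'j'
  Position 3: 'i'
  Position 2: 'a'
  Position 1: 'f'
  Position 0: 'e'
Reversed: adpjiafe

adpjiafe


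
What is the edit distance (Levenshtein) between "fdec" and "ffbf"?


Computing edit distance: "fdec" -> "ffbf"
DP table:
           f    f    b    f
      0    1    2    3    4
  f   1    0    1    2    3
  d   2    1    1    2    3
  e   3    2    2    2    3
  c   4    3    3    3    3
Edit distance = dp[4][4] = 3

3


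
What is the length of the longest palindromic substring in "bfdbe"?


Input: "bfdbe"
Checking substrings for palindromes:
  No multi-char palindromic substrings found
Longest palindromic substring: "b" with length 1

1


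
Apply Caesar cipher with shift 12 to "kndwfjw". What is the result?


Caesar cipher: shift "kndwfjw" by 12
  'k' (pos 10) + 12 = pos 22 = 'w'
  'n' (pos 13) + 12 = pos 25 = 'z'
  'd' (pos 3) + 12 = pos 15 = 'p'
  'w' (pos 22) + 12 = pos 8 = 'i'
  'f' (pos 5) + 12 = pos 17 = 'r'
  'j' (pos 9) + 12 = pos 21 = 'v'
  'w' (pos 22) + 12 = pos 8 = 'i'
Result: wzpirvi

wzpirvi


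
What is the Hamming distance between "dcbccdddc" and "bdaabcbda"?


Comparing "dcbccdddc" and "bdaabcbda" position by position:
  Position 0: 'd' vs 'b' => differ
  Position 1: 'c' vs 'd' => differ
  Position 2: 'b' vs 'a' => differ
  Position 3: 'c' vs 'a' => differ
  Position 4: 'c' vs 'b' => differ
  Position 5: 'd' vs 'c' => differ
  Position 6: 'd' vs 'b' => differ
  Position 7: 'd' vs 'd' => same
  Position 8: 'c' vs 'a' => differ
Total differences (Hamming distance): 8

8


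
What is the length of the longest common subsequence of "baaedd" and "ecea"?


LCS of "baaedd" and "ecea"
DP table:
           e    c    e    a
      0    0    0    0    0
  b   0    0    0    0    0
  a   0    0    0    0    1
  a   0    0    0    0    1
  e   0    1    1    1    1
  d   0    1    1    1    1
  d   0    1    1    1    1
LCS length = dp[6][4] = 1

1


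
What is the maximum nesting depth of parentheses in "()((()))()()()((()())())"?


Input: "()((()))()()()((()())())"
Tracking depth:
  Position 0 '(': depth becomes 1
  Position 1 ')': depth becomes 0
  Position 2 '(': depth becomes 1
  Position 3 '(': depth becomes 2
  Position 4 '(': depth becomes 3
  Position 5 ')': depth becomes 2
  Position 6 ')': depth becomes 1
  Position 7 ')': depth becomes 0
  Position 8 '(': depth becomes 1
  Position 9 ')': depth becomes 0
  Position 10 '(': depth becomes 1
  Position 11 ')': depth becomes 0
  Position 12 '(': depth becomes 1
  Position 13 ')': depth becomes 0
  Position 14 '(': depth becomes 1
  Position 15 '(': depth becomes 2
  Position 16 '(': depth becomes 3
  Position 17 ')': depth becomes 2
  Position 18 '(': depth becomes 3
  Position 19 ')': depth becomes 2
  Position 20 ')': depth becomes 1
  Position 21 '(': depth becomes 2
  Position 22 ')': depth becomes 1
  Position 23 ')': depth becomes 0
Maximum depth reached: 3

3


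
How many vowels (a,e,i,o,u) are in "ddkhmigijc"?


Input: ddkhmigijc
Checking each character:
  'd' at position 0: consonant
  'd' at position 1: consonant
  'k' at position 2: consonant
  'h' at position 3: consonant
  'm' at position 4: consonant
  'i' at position 5: vowel (running total: 1)
  'g' at position 6: consonant
  'i' at position 7: vowel (running total: 2)
  'j' at position 8: consonant
  'c' at position 9: consonant
Total vowels: 2

2


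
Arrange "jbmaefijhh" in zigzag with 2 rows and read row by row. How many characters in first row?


Zigzag "jbmaefijhh" into 2 rows:
Placing characters:
  'j' => row 0
  'b' => row 1
  'm' => row 0
  'a' => row 1
  'e' => row 0
  'f' => row 1
  'i' => row 0
  'j' => row 1
  'h' => row 0
  'h' => row 1
Rows:
  Row 0: "jmeih"
  Row 1: "bafjh"
First row length: 5

5


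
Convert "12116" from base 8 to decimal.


Input: "12116" in base 8
Positional expansion:
  Digit '1' (value 1) x 8^4 = 4096
  Digit '2' (value 2) x 8^3 = 1024
  Digit '1' (value 1) x 8^2 = 64
  Digit '1' (value 1) x 8^1 = 8
  Digit '6' (value 6) x 8^0 = 6
Sum = 5198

5198


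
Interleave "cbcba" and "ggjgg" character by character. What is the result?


Interleaving "cbcba" and "ggjgg":
  Position 0: 'c' from first, 'g' from second => "cg"
  Position 1: 'b' from first, 'g' from second => "bg"
  Position 2: 'c' from first, 'j' from second => "cj"
  Position 3: 'b' from first, 'g' from second => "bg"
  Position 4: 'a' from first, 'g' from second => "ag"
Result: cgbgcjbgag

cgbgcjbgag


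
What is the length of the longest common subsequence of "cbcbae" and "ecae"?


LCS of "cbcbae" and "ecae"
DP table:
           e    c    a    e
      0    0    0    0    0
  c   0    0    1    1    1
  b   0    0    1    1    1
  c   0    0    1    1    1
  b   0    0    1    1    1
  a   0    0    1    2    2
  e   0    1    1    2    3
LCS length = dp[6][4] = 3

3


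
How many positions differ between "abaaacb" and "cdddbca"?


Comparing "abaaacb" and "cdddbca" position by position:
  Position 0: 'a' vs 'c' => DIFFER
  Position 1: 'b' vs 'd' => DIFFER
  Position 2: 'a' vs 'd' => DIFFER
  Position 3: 'a' vs 'd' => DIFFER
  Position 4: 'a' vs 'b' => DIFFER
  Position 5: 'c' vs 'c' => same
  Position 6: 'b' vs 'a' => DIFFER
Positions that differ: 6

6


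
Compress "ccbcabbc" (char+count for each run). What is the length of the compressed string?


Input: ccbcabbc
Runs:
  'c' x 2 => "c2"
  'b' x 1 => "b1"
  'c' x 1 => "c1"
  'a' x 1 => "a1"
  'b' x 2 => "b2"
  'c' x 1 => "c1"
Compressed: "c2b1c1a1b2c1"
Compressed length: 12

12


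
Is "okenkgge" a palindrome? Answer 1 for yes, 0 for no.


Input: okenkgge
Reversed: eggkneko
  Compare pos 0 ('o') with pos 7 ('e'): MISMATCH
  Compare pos 1 ('k') with pos 6 ('g'): MISMATCH
  Compare pos 2 ('e') with pos 5 ('g'): MISMATCH
  Compare pos 3 ('n') with pos 4 ('k'): MISMATCH
Result: not a palindrome

0


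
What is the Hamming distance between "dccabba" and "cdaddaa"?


Comparing "dccabba" and "cdaddaa" position by position:
  Position 0: 'd' vs 'c' => differ
  Position 1: 'c' vs 'd' => differ
  Position 2: 'c' vs 'a' => differ
  Position 3: 'a' vs 'd' => differ
  Position 4: 'b' vs 'd' => differ
  Position 5: 'b' vs 'a' => differ
  Position 6: 'a' vs 'a' => same
Total differences (Hamming distance): 6

6


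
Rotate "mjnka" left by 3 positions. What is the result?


Input: "mjnka", rotate left by 3
First 3 characters: "mjn"
Remaining characters: "ka"
Concatenate remaining + first: "ka" + "mjn" = "kamjn"

kamjn


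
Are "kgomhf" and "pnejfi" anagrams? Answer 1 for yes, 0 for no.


Strings: "kgomhf", "pnejfi"
Sorted first:  fghkmo
Sorted second: efijnp
Differ at position 0: 'f' vs 'e' => not anagrams

0


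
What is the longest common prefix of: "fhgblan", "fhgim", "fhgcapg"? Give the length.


Words: fhgblan, fhgim, fhgcapg
  Position 0: all 'f' => match
  Position 1: all 'h' => match
  Position 2: all 'g' => match
  Position 3: ('b', 'i', 'c') => mismatch, stop
LCP = "fhg" (length 3)

3


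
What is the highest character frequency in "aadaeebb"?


Input: aadaeebb
Character counts:
  'a': 3
  'b': 2
  'd': 1
  'e': 2
Maximum frequency: 3

3


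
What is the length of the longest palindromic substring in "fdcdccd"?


Input: "fdcdccd"
Checking substrings for palindromes:
  [3:7] "dccd" (len 4) => palindrome
  [1:4] "dcd" (len 3) => palindrome
  [2:5] "cdc" (len 3) => palindrome
  [4:6] "cc" (len 2) => palindrome
Longest palindromic substring: "dccd" with length 4

4


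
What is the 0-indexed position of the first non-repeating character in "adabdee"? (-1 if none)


Input: adabdee
Character frequencies:
  'a': 2
  'b': 1
  'd': 2
  'e': 2
Scanning left to right for freq == 1:
  Position 0 ('a'): freq=2, skip
  Position 1 ('d'): freq=2, skip
  Position 2 ('a'): freq=2, skip
  Position 3 ('b'): unique! => answer = 3

3


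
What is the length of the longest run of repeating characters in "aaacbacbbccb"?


Input: "aaacbacbbccb"
Scanning for longest run:
  Position 1 ('a'): continues run of 'a', length=2
  Position 2 ('a'): continues run of 'a', length=3
  Position 3 ('c'): new char, reset run to 1
  Position 4 ('b'): new char, reset run to 1
  Position 5 ('a'): new char, reset run to 1
  Position 6 ('c'): new char, reset run to 1
  Position 7 ('b'): new char, reset run to 1
  Position 8 ('b'): continues run of 'b', length=2
  Position 9 ('c'): new char, reset run to 1
  Position 10 ('c'): continues run of 'c', length=2
  Position 11 ('b'): new char, reset run to 1
Longest run: 'a' with length 3

3


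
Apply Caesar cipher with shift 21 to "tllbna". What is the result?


Caesar cipher: shift "tllbna" by 21
  't' (pos 19) + 21 = pos 14 = 'o'
  'l' (pos 11) + 21 = pos 6 = 'g'
  'l' (pos 11) + 21 = pos 6 = 'g'
  'b' (pos 1) + 21 = pos 22 = 'w'
  'n' (pos 13) + 21 = pos 8 = 'i'
  'a' (pos 0) + 21 = pos 21 = 'v'
Result: oggwiv

oggwiv


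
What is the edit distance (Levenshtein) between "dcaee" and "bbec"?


Computing edit distance: "dcaee" -> "bbec"
DP table:
           b    b    e    c
      0    1    2    3    4
  d   1    1    2    3    4
  c   2    2    2    3    3
  a   3    3    3    3    4
  e   4    4    4    3    4
  e   5    5    5    4    4
Edit distance = dp[5][4] = 4

4


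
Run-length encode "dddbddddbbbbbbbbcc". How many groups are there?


Input: dddbddddbbbbbbbbcc
Scanning for consecutive runs:
  Group 1: 'd' x 3 (positions 0-2)
  Group 2: 'b' x 1 (positions 3-3)
  Group 3: 'd' x 4 (positions 4-7)
  Group 4: 'b' x 8 (positions 8-15)
  Group 5: 'c' x 2 (positions 16-17)
Total groups: 5

5


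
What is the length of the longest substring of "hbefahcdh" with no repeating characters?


Input: "hbefahcdh"
Sliding window (track last position of each char):
  Position 0 ('h'): window [0,0] length 1 -- new best
  Position 1 ('b'): window [0,1] length 2 -- new best
  Position 2 ('e'): window [0,2] length 3 -- new best
  Position 3 ('f'): window [0,3] length 4 -- new best
  Position 4 ('a'): window [0,4] length 5 -- new best
  Position 5 ('h'): repeat (last at 0), move window start to 1
  Position 5 ('h'): window [1,5] length 5
  Position 6 ('c'): window [1,6] length 6 -- new best
  Position 7 ('d'): window [1,7] length 7 -- new best
  Position 8 ('h'): repeat (last at 5), move window start to 6
  Position 8 ('h'): window [6,8] length 3
Longest substring with no repeats: "befahcd" with length 7

7


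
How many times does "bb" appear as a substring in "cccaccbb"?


Searching for "bb" in "cccaccbb"
Scanning each position:
  Position 0: "cc" => no
  Position 1: "cc" => no
  Position 2: "ca" => no
  Position 3: "ac" => no
  Position 4: "cc" => no
  Position 5: "cb" => no
  Position 6: "bb" => MATCH
Total occurrences: 1

1


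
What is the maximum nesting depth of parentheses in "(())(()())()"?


Input: "(())(()())()"
Tracking depth:
  Position 0 '(': depth becomes 1
  Position 1 '(': depth becomes 2
  Position 2 ')': depth becomes 1
  Position 3 ')': depth becomes 0
  Position 4 '(': depth becomes 1
  Position 5 '(': depth becomes 2
  Position 6 ')': depth becomes 1
  Position 7 '(': depth becomes 2
  Position 8 ')': depth becomes 1
  Position 9 ')': depth becomes 0
  Position 10 '(': depth becomes 1
  Position 11 ')': depth becomes 0
Maximum depth reached: 2

2


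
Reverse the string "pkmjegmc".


Input: pkmjegmc
Reading characters right to left:
  Position 7: 'c'
  Position 6: 'm'
  Position 5: 'g'
  Position 4: 'e'
  Position 3: 'j'
  Position 2: 'm'
  Position 1: 'k'
  Position 0: 'p'
Reversed: cmgejmkp

cmgejmkp


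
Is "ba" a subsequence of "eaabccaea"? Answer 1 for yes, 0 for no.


Check if "ba" is a subsequence of "eaabccaea"
Greedy scan:
  Position 0 ('e'): no match needed
  Position 1 ('a'): no match needed
  Position 2 ('a'): no match needed
  Position 3 ('b'): matches sub[0] = 'b'
  Position 4 ('c'): no match needed
  Position 5 ('c'): no match needed
  Position 6 ('a'): matches sub[1] = 'a'
  Position 7 ('e'): no match needed
  Position 8 ('a'): no match needed
All 2 characters matched => is a subsequence

1


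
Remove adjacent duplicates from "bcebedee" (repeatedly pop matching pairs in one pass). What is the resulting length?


Input: bcebedee
Stack-based adjacent duplicate removal:
  Read 'b': push. Stack: b
  Read 'c': push. Stack: bc
  Read 'e': push. Stack: bce
  Read 'b': push. Stack: bceb
  Read 'e': push. Stack: bcebe
  Read 'd': push. Stack: bcebed
  Read 'e': push. Stack: bcebede
  Read 'e': matches stack top 'e' => pop. Stack: bcebed
Final stack: "bcebed" (length 6)

6


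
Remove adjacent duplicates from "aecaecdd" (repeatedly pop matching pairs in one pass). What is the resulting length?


Input: aecaecdd
Stack-based adjacent duplicate removal:
  Read 'a': push. Stack: a
  Read 'e': push. Stack: ae
  Read 'c': push. Stack: aec
  Read 'a': push. Stack: aeca
  Read 'e': push. Stack: aecae
  Read 'c': push. Stack: aecaec
  Read 'd': push. Stack: aecaecd
  Read 'd': matches stack top 'd' => pop. Stack: aecaec
Final stack: "aecaec" (length 6)

6


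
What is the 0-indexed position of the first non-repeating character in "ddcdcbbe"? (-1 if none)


Input: ddcdcbbe
Character frequencies:
  'b': 2
  'c': 2
  'd': 3
  'e': 1
Scanning left to right for freq == 1:
  Position 0 ('d'): freq=3, skip
  Position 1 ('d'): freq=3, skip
  Position 2 ('c'): freq=2, skip
  Position 3 ('d'): freq=3, skip
  Position 4 ('c'): freq=2, skip
  Position 5 ('b'): freq=2, skip
  Position 6 ('b'): freq=2, skip
  Position 7 ('e'): unique! => answer = 7

7


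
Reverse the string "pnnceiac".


Input: pnnceiac
Reading characters right to left:
  Position 7: 'c'
  Position 6: 'a'
  Position 5: 'i'
  Position 4: 'e'
  Position 3: 'c'
  Position 2: 'n'
  Position 1: 'n'
  Position 0: 'p'
Reversed: caiecnnp

caiecnnp


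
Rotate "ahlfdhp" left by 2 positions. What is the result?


Input: "ahlfdhp", rotate left by 2
First 2 characters: "ah"
Remaining characters: "lfdhp"
Concatenate remaining + first: "lfdhp" + "ah" = "lfdhpah"

lfdhpah


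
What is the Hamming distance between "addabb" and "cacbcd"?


Comparing "addabb" and "cacbcd" position by position:
  Position 0: 'a' vs 'c' => differ
  Position 1: 'd' vs 'a' => differ
  Position 2: 'd' vs 'c' => differ
  Position 3: 'a' vs 'b' => differ
  Position 4: 'b' vs 'c' => differ
  Position 5: 'b' vs 'd' => differ
Total differences (Hamming distance): 6

6


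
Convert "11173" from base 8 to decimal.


Input: "11173" in base 8
Positional expansion:
  Digit '1' (value 1) x 8^4 = 4096
  Digit '1' (value 1) x 8^3 = 512
  Digit '1' (value 1) x 8^2 = 64
  Digit '7' (value 7) x 8^1 = 56
  Digit '3' (value 3) x 8^0 = 3
Sum = 4731

4731


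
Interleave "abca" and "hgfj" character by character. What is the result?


Interleaving "abca" and "hgfj":
  Position 0: 'a' from first, 'h' from second => "ah"
  Position 1: 'b' from first, 'g' from second => "bg"
  Position 2: 'c' from first, 'f' from second => "cf"
  Position 3: 'a' from first, 'j' from second => "aj"
Result: ahbgcfaj

ahbgcfaj


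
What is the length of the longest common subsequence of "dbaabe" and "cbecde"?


LCS of "dbaabe" and "cbecde"
DP table:
           c    b    e    c    d    e
      0    0    0    0    0    0    0
  d   0    0    0    0    0    1    1
  b   0    0    1    1    1    1    1
  a   0    0    1    1    1    1    1
  a   0    0    1    1    1    1    1
  b   0    0    1    1    1    1    1
  e   0    0    1    2    2    2    2
LCS length = dp[6][6] = 2

2


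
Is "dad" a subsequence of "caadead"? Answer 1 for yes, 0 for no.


Check if "dad" is a subsequence of "caadead"
Greedy scan:
  Position 0 ('c'): no match needed
  Position 1 ('a'): no match needed
  Position 2 ('a'): no match needed
  Position 3 ('d'): matches sub[0] = 'd'
  Position 4 ('e'): no match needed
  Position 5 ('a'): matches sub[1] = 'a'
  Position 6 ('d'): matches sub[2] = 'd'
All 3 characters matched => is a subsequence

1


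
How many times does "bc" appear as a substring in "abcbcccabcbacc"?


Searching for "bc" in "abcbcccabcbacc"
Scanning each position:
  Position 0: "ab" => no
  Position 1: "bc" => MATCH
  Position 2: "cb" => no
  Position 3: "bc" => MATCH
  Position 4: "cc" => no
  Position 5: "cc" => no
  Position 6: "ca" => no
  Position 7: "ab" => no
  Position 8: "bc" => MATCH
  Position 9: "cb" => no
  Position 10: "ba" => no
  Position 11: "ac" => no
  Position 12: "cc" => no
Total occurrences: 3

3


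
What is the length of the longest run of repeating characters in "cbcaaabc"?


Input: "cbcaaabc"
Scanning for longest run:
  Position 1 ('b'): new char, reset run to 1
  Position 2 ('c'): new char, reset run to 1
  Position 3 ('a'): new char, reset run to 1
  Position 4 ('a'): continues run of 'a', length=2
  Position 5 ('a'): continues run of 'a', length=3
  Position 6 ('b'): new char, reset run to 1
  Position 7 ('c'): new char, reset run to 1
Longest run: 'a' with length 3

3


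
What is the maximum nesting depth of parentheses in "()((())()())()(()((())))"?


Input: "()((())()())()(()((())))"
Tracking depth:
  Position 0 '(': depth becomes 1
  Position 1 ')': depth becomes 0
  Position 2 '(': depth becomes 1
  Position 3 '(': depth becomes 2
  Position 4 '(': depth becomes 3
  Position 5 ')': depth becomes 2
  Position 6 ')': depth becomes 1
  Position 7 '(': depth becomes 2
  Position 8 ')': depth becomes 1
  Position 9 '(': depth becomes 2
  Position 10 ')': depth becomes 1
  Position 11 ')': depth becomes 0
  Position 12 '(': depth becomes 1
  Position 13 ')': depth becomes 0
  Position 14 '(': depth becomes 1
  Position 15 '(': depth becomes 2
  Position 16 ')': depth becomes 1
  Position 17 '(': depth becomes 2
  Position 18 '(': depth becomes 3
  Position 19 '(': depth becomes 4
  Position 20 ')': depth becomes 3
  Position 21 ')': depth becomes 2
  Position 22 ')': depth becomes 1
  Position 23 ')': depth becomes 0
Maximum depth reached: 4

4


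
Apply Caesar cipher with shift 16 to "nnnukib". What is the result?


Caesar cipher: shift "nnnukib" by 16
  'n' (pos 13) + 16 = pos 3 = 'd'
  'n' (pos 13) + 16 = pos 3 = 'd'
  'n' (pos 13) + 16 = pos 3 = 'd'
  'u' (pos 20) + 16 = pos 10 = 'k'
  'k' (pos 10) + 16 = pos 0 = 'a'
  'i' (pos 8) + 16 = pos 24 = 'y'
  'b' (pos 1) + 16 = pos 17 = 'r'
Result: dddkayr

dddkayr


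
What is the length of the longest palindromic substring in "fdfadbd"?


Input: "fdfadbd"
Checking substrings for palindromes:
  [0:3] "fdf" (len 3) => palindrome
  [4:7] "dbd" (len 3) => palindrome
Longest palindromic substring: "fdf" with length 3

3


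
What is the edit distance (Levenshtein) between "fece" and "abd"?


Computing edit distance: "fece" -> "abd"
DP table:
           a    b    d
      0    1    2    3
  f   1    1    2    3
  e   2    2    2    3
  c   3    3    3    3
  e   4    4    4    4
Edit distance = dp[4][3] = 4

4


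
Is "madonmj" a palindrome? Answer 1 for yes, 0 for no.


Input: madonmj
Reversed: jmnodam
  Compare pos 0 ('m') with pos 6 ('j'): MISMATCH
  Compare pos 1 ('a') with pos 5 ('m'): MISMATCH
  Compare pos 2 ('d') with pos 4 ('n'): MISMATCH
Result: not a palindrome

0


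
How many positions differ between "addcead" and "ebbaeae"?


Comparing "addcead" and "ebbaeae" position by position:
  Position 0: 'a' vs 'e' => DIFFER
  Position 1: 'd' vs 'b' => DIFFER
  Position 2: 'd' vs 'b' => DIFFER
  Position 3: 'c' vs 'a' => DIFFER
  Position 4: 'e' vs 'e' => same
  Position 5: 'a' vs 'a' => same
  Position 6: 'd' vs 'e' => DIFFER
Positions that differ: 5

5


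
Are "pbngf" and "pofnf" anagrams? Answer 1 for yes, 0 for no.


Strings: "pbngf", "pofnf"
Sorted first:  bfgnp
Sorted second: ffnop
Differ at position 0: 'b' vs 'f' => not anagrams

0


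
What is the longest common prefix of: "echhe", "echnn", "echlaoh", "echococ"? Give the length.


Words: echhe, echnn, echlaoh, echococ
  Position 0: all 'e' => match
  Position 1: all 'c' => match
  Position 2: all 'h' => match
  Position 3: ('h', 'n', 'l', 'o') => mismatch, stop
LCP = "ech" (length 3)

3


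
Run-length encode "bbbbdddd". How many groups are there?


Input: bbbbdddd
Scanning for consecutive runs:
  Group 1: 'b' x 4 (positions 0-3)
  Group 2: 'd' x 4 (positions 4-7)
Total groups: 2

2


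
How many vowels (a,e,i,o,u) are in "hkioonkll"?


Input: hkioonkll
Checking each character:
  'h' at position 0: consonant
  'k' at position 1: consonant
  'i' at position 2: vowel (running total: 1)
  'o' at position 3: vowel (running total: 2)
  'o' at position 4: vowel (running total: 3)
  'n' at position 5: consonant
  'k' at position 6: consonant
  'l' at position 7: consonant
  'l' at position 8: consonant
Total vowels: 3

3


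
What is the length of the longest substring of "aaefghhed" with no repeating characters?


Input: "aaefghhed"
Sliding window (track last position of each char):
  Position 0 ('a'): window [0,0] length 1 -- new best
  Position 1 ('a'): repeat (last at 0), move window start to 1
  Position 1 ('a'): window [1,1] length 1
  Position 2 ('e'): window [1,2] length 2 -- new best
  Position 3 ('f'): window [1,3] length 3 -- new best
  Position 4 ('g'): window [1,4] length 4 -- new best
  Position 5 ('h'): window [1,5] length 5 -- new best
  Position 6 ('h'): repeat (last at 5), move window start to 6
  Position 6 ('h'): window [6,6] length 1
  Position 7 ('e'): window [6,7] length 2
  Position 8 ('d'): window [6,8] length 3
Longest substring with no repeats: "aefgh" with length 5

5


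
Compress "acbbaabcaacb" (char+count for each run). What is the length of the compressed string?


Input: acbbaabcaacb
Runs:
  'a' x 1 => "a1"
  'c' x 1 => "c1"
  'b' x 2 => "b2"
  'a' x 2 => "a2"
  'b' x 1 => "b1"
  'c' x 1 => "c1"
  'a' x 2 => "a2"
  'c' x 1 => "c1"
  'b' x 1 => "b1"
Compressed: "a1c1b2a2b1c1a2c1b1"
Compressed length: 18

18


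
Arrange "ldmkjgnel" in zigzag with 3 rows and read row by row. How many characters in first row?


Zigzag "ldmkjgnel" into 3 rows:
Placing characters:
  'l' => row 0
  'd' => row 1
  'm' => row 2
  'k' => row 1
  'j' => row 0
  'g' => row 1
  'n' => row 2
  'e' => row 1
  'l' => row 0
Rows:
  Row 0: "ljl"
  Row 1: "dkge"
  Row 2: "mn"
First row length: 3

3


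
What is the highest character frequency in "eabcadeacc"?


Input: eabcadeacc
Character counts:
  'a': 3
  'b': 1
  'c': 3
  'd': 1
  'e': 2
Maximum frequency: 3

3


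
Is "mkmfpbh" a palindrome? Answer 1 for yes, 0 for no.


Input: mkmfpbh
Reversed: hbpfmkm
  Compare pos 0 ('m') with pos 6 ('h'): MISMATCH
  Compare pos 1 ('k') with pos 5 ('b'): MISMATCH
  Compare pos 2 ('m') with pos 4 ('p'): MISMATCH
Result: not a palindrome

0


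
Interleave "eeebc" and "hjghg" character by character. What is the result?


Interleaving "eeebc" and "hjghg":
  Position 0: 'e' from first, 'h' from second => "eh"
  Position 1: 'e' from first, 'j' from second => "ej"
  Position 2: 'e' from first, 'g' from second => "eg"
  Position 3: 'b' from first, 'h' from second => "bh"
  Position 4: 'c' from first, 'g' from second => "cg"
Result: ehejegbhcg

ehejegbhcg


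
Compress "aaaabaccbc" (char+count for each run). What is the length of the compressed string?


Input: aaaabaccbc
Runs:
  'a' x 4 => "a4"
  'b' x 1 => "b1"
  'a' x 1 => "a1"
  'c' x 2 => "c2"
  'b' x 1 => "b1"
  'c' x 1 => "c1"
Compressed: "a4b1a1c2b1c1"
Compressed length: 12

12


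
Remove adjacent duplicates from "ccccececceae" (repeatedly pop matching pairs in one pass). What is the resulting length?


Input: ccccececceae
Stack-based adjacent duplicate removal:
  Read 'c': push. Stack: c
  Read 'c': matches stack top 'c' => pop. Stack: (empty)
  Read 'c': push. Stack: c
  Read 'c': matches stack top 'c' => pop. Stack: (empty)
  Read 'e': push. Stack: e
  Read 'c': push. Stack: ec
  Read 'e': push. Stack: ece
  Read 'c': push. Stack: ecec
  Read 'c': matches stack top 'c' => pop. Stack: ece
  Read 'e': matches stack top 'e' => pop. Stack: ec
  Read 'a': push. Stack: eca
  Read 'e': push. Stack: ecae
Final stack: "ecae" (length 4)

4


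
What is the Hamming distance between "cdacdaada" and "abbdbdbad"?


Comparing "cdacdaada" and "abbdbdbad" position by position:
  Position 0: 'c' vs 'a' => differ
  Position 1: 'd' vs 'b' => differ
  Position 2: 'a' vs 'b' => differ
  Position 3: 'c' vs 'd' => differ
  Position 4: 'd' vs 'b' => differ
  Position 5: 'a' vs 'd' => differ
  Position 6: 'a' vs 'b' => differ
  Position 7: 'd' vs 'a' => differ
  Position 8: 'a' vs 'd' => differ
Total differences (Hamming distance): 9

9


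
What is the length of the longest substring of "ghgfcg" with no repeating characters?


Input: "ghgfcg"
Sliding window (track last position of each char):
  Position 0 ('g'): window [0,0] length 1 -- new best
  Position 1 ('h'): window [0,1] length 2 -- new best
  Position 2 ('g'): repeat (last at 0), move window start to 1
  Position 2 ('g'): window [1,2] length 2
  Position 3 ('f'): window [1,3] length 3 -- new best
  Position 4 ('c'): window [1,4] length 4 -- new best
  Position 5 ('g'): repeat (last at 2), move window start to 3
  Position 5 ('g'): window [3,5] length 3
Longest substring with no repeats: "hgfc" with length 4

4


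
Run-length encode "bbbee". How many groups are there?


Input: bbbee
Scanning for consecutive runs:
  Group 1: 'b' x 3 (positions 0-2)
  Group 2: 'e' x 2 (positions 3-4)
Total groups: 2

2


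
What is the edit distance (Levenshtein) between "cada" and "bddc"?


Computing edit distance: "cada" -> "bddc"
DP table:
           b    d    d    c
      0    1    2    3    4
  c   1    1    2    3    3
  a   2    2    2    3    4
  d   3    3    2    2    3
  a   4    4    3    3    3
Edit distance = dp[4][4] = 3

3


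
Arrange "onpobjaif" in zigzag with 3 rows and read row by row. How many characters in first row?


Zigzag "onpobjaif" into 3 rows:
Placing characters:
  'o' => row 0
  'n' => row 1
  'p' => row 2
  'o' => row 1
  'b' => row 0
  'j' => row 1
  'a' => row 2
  'i' => row 1
  'f' => row 0
Rows:
  Row 0: "obf"
  Row 1: "noji"
  Row 2: "pa"
First row length: 3

3


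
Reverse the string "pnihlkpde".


Input: pnihlkpde
Reading characters right to left:
  Position 8: 'e'
  Position 7: 'd'
  Position 6: 'p'
  Position 5: 'k'
  Position 4: 'l'
  Position 3: 'h'
  Position 2: 'i'
  Position 1: 'n'
  Position 0: 'p'
Reversed: edpklhinp

edpklhinp


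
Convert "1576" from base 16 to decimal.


Input: "1576" in base 16
Positional expansion:
  Digit '1' (value 1) x 16^3 = 4096
  Digit '5' (value 5) x 16^2 = 1280
  Digit '7' (value 7) x 16^1 = 112
  Digit '6' (value 6) x 16^0 = 6
Sum = 5494

5494


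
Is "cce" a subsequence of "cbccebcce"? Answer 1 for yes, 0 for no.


Check if "cce" is a subsequence of "cbccebcce"
Greedy scan:
  Position 0 ('c'): matches sub[0] = 'c'
  Position 1 ('b'): no match needed
  Position 2 ('c'): matches sub[1] = 'c'
  Position 3 ('c'): no match needed
  Position 4 ('e'): matches sub[2] = 'e'
  Position 5 ('b'): no match needed
  Position 6 ('c'): no match needed
  Position 7 ('c'): no match needed
  Position 8 ('e'): no match needed
All 3 characters matched => is a subsequence

1


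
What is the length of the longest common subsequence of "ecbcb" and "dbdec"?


LCS of "ecbcb" and "dbdec"
DP table:
           d    b    d    e    c
      0    0    0    0    0    0
  e   0    0    0    0    1    1
  c   0    0    0    0    1    2
  b   0    0    1    1    1    2
  c   0    0    1    1    1    2
  b   0    0    1    1    1    2
LCS length = dp[5][5] = 2

2


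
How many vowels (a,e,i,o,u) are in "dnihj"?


Input: dnihj
Checking each character:
  'd' at position 0: consonant
  'n' at position 1: consonant
  'i' at position 2: vowel (running total: 1)
  'h' at position 3: consonant
  'j' at position 4: consonant
Total vowels: 1

1


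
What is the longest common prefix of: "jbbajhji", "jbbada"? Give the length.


Words: jbbajhji, jbbada
  Position 0: all 'j' => match
  Position 1: all 'b' => match
  Position 2: all 'b' => match
  Position 3: all 'a' => match
  Position 4: ('j', 'd') => mismatch, stop
LCP = "jbba" (length 4)

4


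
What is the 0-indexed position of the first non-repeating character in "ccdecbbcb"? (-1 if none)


Input: ccdecbbcb
Character frequencies:
  'b': 3
  'c': 4
  'd': 1
  'e': 1
Scanning left to right for freq == 1:
  Position 0 ('c'): freq=4, skip
  Position 1 ('c'): freq=4, skip
  Position 2 ('d'): unique! => answer = 2

2


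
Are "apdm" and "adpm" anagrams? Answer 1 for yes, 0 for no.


Strings: "apdm", "adpm"
Sorted first:  admp
Sorted second: admp
Sorted forms match => anagrams

1


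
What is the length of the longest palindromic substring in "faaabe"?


Input: "faaabe"
Checking substrings for palindromes:
  [1:4] "aaa" (len 3) => palindrome
  [1:3] "aa" (len 2) => palindrome
  [2:4] "aa" (len 2) => palindrome
Longest palindromic substring: "aaa" with length 3

3


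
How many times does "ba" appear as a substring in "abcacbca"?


Searching for "ba" in "abcacbca"
Scanning each position:
  Position 0: "ab" => no
  Position 1: "bc" => no
  Position 2: "ca" => no
  Position 3: "ac" => no
  Position 4: "cb" => no
  Position 5: "bc" => no
  Position 6: "ca" => no
Total occurrences: 0

0


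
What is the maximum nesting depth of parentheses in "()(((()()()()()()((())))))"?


Input: "()(((()()()()()()((())))))"
Tracking depth:
  Position 0 '(': depth becomes 1
  Position 1 ')': depth becomes 0
  Position 2 '(': depth becomes 1
  Position 3 '(': depth becomes 2
  Position 4 '(': depth becomes 3
  Position 5 '(': depth becomes 4
  Position 6 ')': depth becomes 3
  Position 7 '(': depth becomes 4
  Position 8 ')': depth becomes 3
  Position 9 '(': depth becomes 4
  Position 10 ')': depth becomes 3
  Position 11 '(': depth becomes 4
  Position 12 ')': depth becomes 3
  Position 13 '(': depth becomes 4
  Position 14 ')': depth becomes 3
  Position 15 '(': depth becomes 4
  Position 16 ')': depth becomes 3
  Position 17 '(': depth becomes 4
  Position 18 '(': depth becomes 5
  Position 19 '(': depth becomes 6
  Position 20 ')': depth becomes 5
  Position 21 ')': depth becomes 4
  Position 22 ')': depth becomes 3
  Position 23 ')': depth becomes 2
  Position 24 ')': depth becomes 1
  Position 25 ')': depth becomes 0
Maximum depth reached: 6

6


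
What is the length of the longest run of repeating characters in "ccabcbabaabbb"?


Input: "ccabcbabaabbb"
Scanning for longest run:
  Position 1 ('c'): continues run of 'c', length=2
  Position 2 ('a'): new char, reset run to 1
  Position 3 ('b'): new char, reset run to 1
  Position 4 ('c'): new char, reset run to 1
  Position 5 ('b'): new char, reset run to 1
  Position 6 ('a'): new char, reset run to 1
  Position 7 ('b'): new char, reset run to 1
  Position 8 ('a'): new char, reset run to 1
  Position 9 ('a'): continues run of 'a', length=2
  Position 10 ('b'): new char, reset run to 1
  Position 11 ('b'): continues run of 'b', length=2
  Position 12 ('b'): continues run of 'b', length=3
Longest run: 'b' with length 3

3


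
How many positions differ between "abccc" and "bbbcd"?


Comparing "abccc" and "bbbcd" position by position:
  Position 0: 'a' vs 'b' => DIFFER
  Position 1: 'b' vs 'b' => same
  Position 2: 'c' vs 'b' => DIFFER
  Position 3: 'c' vs 'c' => same
  Position 4: 'c' vs 'd' => DIFFER
Positions that differ: 3

3


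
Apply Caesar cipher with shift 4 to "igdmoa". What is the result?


Caesar cipher: shift "igdmoa" by 4
  'i' (pos 8) + 4 = pos 12 = 'm'
  'g' (pos 6) + 4 = pos 10 = 'k'
  'd' (pos 3) + 4 = pos 7 = 'h'
  'm' (pos 12) + 4 = pos 16 = 'q'
  'o' (pos 14) + 4 = pos 18 = 's'
  'a' (pos 0) + 4 = pos 4 = 'e'
Result: mkhqse

mkhqse


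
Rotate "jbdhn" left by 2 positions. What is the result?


Input: "jbdhn", rotate left by 2
First 2 characters: "jb"
Remaining characters: "dhn"
Concatenate remaining + first: "dhn" + "jb" = "dhnjb"

dhnjb


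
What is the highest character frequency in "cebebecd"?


Input: cebebecd
Character counts:
  'b': 2
  'c': 2
  'd': 1
  'e': 3
Maximum frequency: 3

3


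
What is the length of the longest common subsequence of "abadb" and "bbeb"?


LCS of "abadb" and "bbeb"
DP table:
           b    b    e    b
      0    0    0    0    0
  a   0    0    0    0    0
  b   0    1    1    1    1
  a   0    1    1    1    1
  d   0    1    1    1    1
  b   0    1    2    2    2
LCS length = dp[5][4] = 2

2


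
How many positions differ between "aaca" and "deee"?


Comparing "aaca" and "deee" position by position:
  Position 0: 'a' vs 'd' => DIFFER
  Position 1: 'a' vs 'e' => DIFFER
  Position 2: 'c' vs 'e' => DIFFER
  Position 3: 'a' vs 'e' => DIFFER
Positions that differ: 4

4


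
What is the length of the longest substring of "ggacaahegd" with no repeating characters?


Input: "ggacaahegd"
Sliding window (track last position of each char):
  Position 0 ('g'): window [0,0] length 1 -- new best
  Position 1 ('g'): repeat (last at 0), move window start to 1
  Position 1 ('g'): window [1,1] length 1
  Position 2 ('a'): window [1,2] length 2 -- new best
  Position 3 ('c'): window [1,3] length 3 -- new best
  Position 4 ('a'): repeat (last at 2), move window start to 3
  Position 4 ('a'): window [3,4] length 2
  Position 5 ('a'): repeat (last at 4), move window start to 5
  Position 5 ('a'): window [5,5] length 1
  Position 6 ('h'): window [5,6] length 2
  Position 7 ('e'): window [5,7] length 3
  Position 8 ('g'): window [5,8] length 4 -- new best
  Position 9 ('d'): window [5,9] length 5 -- new best
Longest substring with no repeats: "ahegd" with length 5

5


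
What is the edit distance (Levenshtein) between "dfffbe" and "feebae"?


Computing edit distance: "dfffbe" -> "feebae"
DP table:
           f    e    e    b    a    e
      0    1    2    3    4    5    6
  d   1    1    2    3    4    5    6
  f   2    1    2    3    4    5    6
  f   3    2    2    3    4    5    6
  f   4    3    3    3    4    5    6
  b   5    4    4    4    3    4    5
  e   6    5    4    4    4    4    4
Edit distance = dp[6][6] = 4

4


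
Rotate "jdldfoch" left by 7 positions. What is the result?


Input: "jdldfoch", rotate left by 7
First 7 characters: "jdldfoc"
Remaining characters: "h"
Concatenate remaining + first: "h" + "jdldfoc" = "hjdldfoc"

hjdldfoc


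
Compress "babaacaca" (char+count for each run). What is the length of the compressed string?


Input: babaacaca
Runs:
  'b' x 1 => "b1"
  'a' x 1 => "a1"
  'b' x 1 => "b1"
  'a' x 2 => "a2"
  'c' x 1 => "c1"
  'a' x 1 => "a1"
  'c' x 1 => "c1"
  'a' x 1 => "a1"
Compressed: "b1a1b1a2c1a1c1a1"
Compressed length: 16

16


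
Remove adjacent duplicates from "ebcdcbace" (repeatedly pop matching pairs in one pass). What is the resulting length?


Input: ebcdcbace
Stack-based adjacent duplicate removal:
  Read 'e': push. Stack: e
  Read 'b': push. Stack: eb
  Read 'c': push. Stack: ebc
  Read 'd': push. Stack: ebcd
  Read 'c': push. Stack: ebcdc
  Read 'b': push. Stack: ebcdcb
  Read 'a': push. Stack: ebcdcba
  Read 'c': push. Stack: ebcdcbac
  Read 'e': push. Stack: ebcdcbace
Final stack: "ebcdcbace" (length 9)

9


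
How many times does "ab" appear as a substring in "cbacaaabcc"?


Searching for "ab" in "cbacaaabcc"
Scanning each position:
  Position 0: "cb" => no
  Position 1: "ba" => no
  Position 2: "ac" => no
  Position 3: "ca" => no
  Position 4: "aa" => no
  Position 5: "aa" => no
  Position 6: "ab" => MATCH
  Position 7: "bc" => no
  Position 8: "cc" => no
Total occurrences: 1

1


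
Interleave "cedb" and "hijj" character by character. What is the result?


Interleaving "cedb" and "hijj":
  Position 0: 'c' from first, 'h' from second => "ch"
  Position 1: 'e' from first, 'i' from second => "ei"
  Position 2: 'd' from first, 'j' from second => "dj"
  Position 3: 'b' from first, 'j' from second => "bj"
Result: cheidjbj

cheidjbj


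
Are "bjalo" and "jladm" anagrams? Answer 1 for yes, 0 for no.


Strings: "bjalo", "jladm"
Sorted first:  abjlo
Sorted second: adjlm
Differ at position 1: 'b' vs 'd' => not anagrams

0


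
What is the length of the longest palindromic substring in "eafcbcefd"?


Input: "eafcbcefd"
Checking substrings for palindromes:
  [3:6] "cbc" (len 3) => palindrome
Longest palindromic substring: "cbc" with length 3

3


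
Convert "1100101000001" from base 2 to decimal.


Input: "1100101000001" in base 2
Positional expansion:
  Digit '1' (value 1) x 2^12 = 4096
  Digit '1' (value 1) x 2^11 = 2048
  Digit '0' (value 0) x 2^10 = 0
  Digit '0' (value 0) x 2^9 = 0
  Digit '1' (value 1) x 2^8 = 256
  Digit '0' (value 0) x 2^7 = 0
  Digit '1' (value 1) x 2^6 = 64
  Digit '0' (value 0) x 2^5 = 0
  Digit '0' (value 0) x 2^4 = 0
  Digit '0' (value 0) x 2^3 = 0
  Digit '0' (value 0) x 2^2 = 0
  Digit '0' (value 0) x 2^1 = 0
  Digit '1' (value 1) x 2^0 = 1
Sum = 6465

6465


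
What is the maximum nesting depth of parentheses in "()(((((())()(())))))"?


Input: "()(((((())()(())))))"
Tracking depth:
  Position 0 '(': depth becomes 1
  Position 1 ')': depth becomes 0
  Position 2 '(': depth becomes 1
  Position 3 '(': depth becomes 2
  Position 4 '(': depth becomes 3
  Position 5 '(': depth becomes 4
  Position 6 '(': depth becomes 5
  Position 7 '(': depth becomes 6
  Position 8 ')': depth becomes 5
  Position 9 ')': depth becomes 4
  Position 10 '(': depth becomes 5
  Position 11 ')': depth becomes 4
  Position 12 '(': depth becomes 5
  Position 13 '(': depth becomes 6
  Position 14 ')': depth becomes 5
  Position 15 ')': depth becomes 4
  Position 16 ')': depth becomes 3
  Position 17 ')': depth becomes 2
  Position 18 ')': depth becomes 1
  Position 19 ')': depth becomes 0
Maximum depth reached: 6

6


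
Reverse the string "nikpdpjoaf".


Input: nikpdpjoaf
Reading characters right to left:
  Position 9: 'f'
  Position 8: 'a'
  Position 7: 'o'
  Position 6: 'j'
  Position 5: 'p'
  Position 4: 'd'
  Position 3: 'p'
  Position 2: 'k'
  Position 1: 'i'
  Position 0: 'n'
Reversed: faojpdpkin

faojpdpkin


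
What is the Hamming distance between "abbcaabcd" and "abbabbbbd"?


Comparing "abbcaabcd" and "abbabbbbd" position by position:
  Position 0: 'a' vs 'a' => same
  Position 1: 'b' vs 'b' => same
  Position 2: 'b' vs 'b' => same
  Position 3: 'c' vs 'a' => differ
  Position 4: 'a' vs 'b' => differ
  Position 5: 'a' vs 'b' => differ
  Position 6: 'b' vs 'b' => same
  Position 7: 'c' vs 'b' => differ
  Position 8: 'd' vs 'd' => same
Total differences (Hamming distance): 4

4


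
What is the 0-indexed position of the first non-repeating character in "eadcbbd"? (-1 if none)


Input: eadcbbd
Character frequencies:
  'a': 1
  'b': 2
  'c': 1
  'd': 2
  'e': 1
Scanning left to right for freq == 1:
  Position 0 ('e'): unique! => answer = 0

0


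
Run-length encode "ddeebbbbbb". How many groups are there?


Input: ddeebbbbbb
Scanning for consecutive runs:
  Group 1: 'd' x 2 (positions 0-1)
  Group 2: 'e' x 2 (positions 2-3)
  Group 3: 'b' x 6 (positions 4-9)
Total groups: 3

3


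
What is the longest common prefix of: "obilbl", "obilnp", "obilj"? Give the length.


Words: obilbl, obilnp, obilj
  Position 0: all 'o' => match
  Position 1: all 'b' => match
  Position 2: all 'i' => match
  Position 3: all 'l' => match
  Position 4: ('b', 'n', 'j') => mismatch, stop
LCP = "obil" (length 4)

4


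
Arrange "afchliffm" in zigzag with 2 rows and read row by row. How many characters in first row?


Zigzag "afchliffm" into 2 rows:
Placing characters:
  'a' => row 0
  'f' => row 1
  'c' => row 0
  'h' => row 1
  'l' => row 0
  'i' => row 1
  'f' => row 0
  'f' => row 1
  'm' => row 0
Rows:
  Row 0: "aclfm"
  Row 1: "fhif"
First row length: 5

5
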